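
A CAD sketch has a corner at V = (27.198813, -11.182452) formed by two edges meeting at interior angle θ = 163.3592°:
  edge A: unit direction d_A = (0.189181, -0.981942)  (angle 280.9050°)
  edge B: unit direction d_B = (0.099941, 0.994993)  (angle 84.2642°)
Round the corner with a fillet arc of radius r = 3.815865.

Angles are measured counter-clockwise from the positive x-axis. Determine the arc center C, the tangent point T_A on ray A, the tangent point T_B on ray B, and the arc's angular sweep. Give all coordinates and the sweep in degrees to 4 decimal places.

bisector direction at 2.5846° = (0.998983,0.045094)
center distance |VC| = r/sin(θ/2) = 3.815865/sin(81.6796°) = 3.856457
C = V + |VC|·bis = (31.0513,-11.0085)
T_A = V + ((C−V)·d_A)·d_A = V + 0.5581·d_A = (27.3044,-11.7304)
T_B = V + ((C−V)·d_B)·d_B = V + 0.5581·d_B = (27.2546,-10.6272)
sweep = 180° − θ = 16.6408°

center=(31.0513,-11.0085) T_A=(27.3044,-11.7304) T_B=(27.2546,-10.6272) sweep=16.6408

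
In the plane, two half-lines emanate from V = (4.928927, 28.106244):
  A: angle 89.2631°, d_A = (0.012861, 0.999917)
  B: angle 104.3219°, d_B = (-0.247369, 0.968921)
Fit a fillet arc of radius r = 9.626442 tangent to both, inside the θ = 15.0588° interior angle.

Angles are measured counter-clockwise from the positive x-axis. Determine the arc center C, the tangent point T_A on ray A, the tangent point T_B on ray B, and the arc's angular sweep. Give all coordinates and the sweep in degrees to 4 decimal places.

bisector direction at 96.7925° = (-0.118274,0.992981)
center distance |VC| = r/sin(θ/2) = 9.626442/sin(7.5294°) = 73.464711
C = V + |VC|·bis = (-3.7600,101.0553)
T_A = V + ((C−V)·d_A)·d_A = V + 72.8313·d_A = (5.8656,100.9315)
T_B = V + ((C−V)·d_B)·d_B = V + 72.8313·d_B = (-13.0873,98.6740)
sweep = 180° − θ = 164.9412°

center=(-3.7600,101.0553) T_A=(5.8656,100.9315) T_B=(-13.0873,98.6740) sweep=164.9412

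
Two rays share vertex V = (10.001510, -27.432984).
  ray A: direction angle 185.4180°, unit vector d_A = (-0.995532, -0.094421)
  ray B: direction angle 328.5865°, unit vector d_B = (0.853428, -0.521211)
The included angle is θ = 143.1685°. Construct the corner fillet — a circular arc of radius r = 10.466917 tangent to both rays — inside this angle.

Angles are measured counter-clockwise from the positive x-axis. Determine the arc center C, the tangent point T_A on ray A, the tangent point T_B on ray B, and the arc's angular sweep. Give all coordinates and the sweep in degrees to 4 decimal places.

center=(7.5203,-38.1822) T_A=(6.5320,-27.7620) T_B=(12.9758,-29.2494) sweep=36.8315

bisector direction at 257.0023° = (-0.224913,-0.974379)
center distance |VC| = r/sin(θ/2) = 10.466917/sin(71.5842°) = 11.031868
C = V + |VC|·bis = (7.5203,-38.1822)
T_A = V + ((C−V)·d_A)·d_A = V + 3.4851·d_A = (6.5320,-27.7620)
T_B = V + ((C−V)·d_B)·d_B = V + 3.4851·d_B = (12.9758,-29.2494)
sweep = 180° − θ = 36.8315°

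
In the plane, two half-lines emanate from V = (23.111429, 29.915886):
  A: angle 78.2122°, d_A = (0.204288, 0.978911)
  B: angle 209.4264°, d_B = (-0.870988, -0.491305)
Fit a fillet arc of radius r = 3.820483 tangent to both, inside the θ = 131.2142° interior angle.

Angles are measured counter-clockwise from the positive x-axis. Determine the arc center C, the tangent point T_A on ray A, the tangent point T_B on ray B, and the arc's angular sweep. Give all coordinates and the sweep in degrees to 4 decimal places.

bisector direction at 143.8193° = (-0.807159,0.590334)
center distance |VC| = r/sin(θ/2) = 3.820483/sin(65.6071°) = 4.194945
C = V + |VC|·bis = (19.7254,32.3923)
T_A = V + ((C−V)·d_A)·d_A = V + 1.7325·d_A = (23.4654,31.6118)
T_B = V + ((C−V)·d_B)·d_B = V + 1.7325·d_B = (21.6025,29.0647)
sweep = 180° − θ = 48.7858°

center=(19.7254,32.3923) T_A=(23.4654,31.6118) T_B=(21.6025,29.0647) sweep=48.7858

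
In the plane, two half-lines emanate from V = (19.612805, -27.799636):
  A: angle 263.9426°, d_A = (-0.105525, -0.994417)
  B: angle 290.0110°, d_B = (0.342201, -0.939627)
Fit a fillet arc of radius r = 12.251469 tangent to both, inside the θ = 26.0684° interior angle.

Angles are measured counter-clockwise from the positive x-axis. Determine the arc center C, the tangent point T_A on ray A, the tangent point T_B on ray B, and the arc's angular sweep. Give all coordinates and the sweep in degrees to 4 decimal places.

center=(26.2112,-81.7198) T_A=(14.0281,-80.4270) T_B=(37.7230,-77.5273) sweep=153.9316

bisector direction at 276.9768° = (0.121467,-0.992595)
center distance |VC| = r/sin(θ/2) = 12.251469/sin(13.0342°) = 54.322382
C = V + |VC|·bis = (26.2112,-81.7198)
T_A = V + ((C−V)·d_A)·d_A = V + 52.9228·d_A = (14.0281,-80.4270)
T_B = V + ((C−V)·d_B)·d_B = V + 52.9228·d_B = (37.7230,-77.5273)
sweep = 180° − θ = 153.9316°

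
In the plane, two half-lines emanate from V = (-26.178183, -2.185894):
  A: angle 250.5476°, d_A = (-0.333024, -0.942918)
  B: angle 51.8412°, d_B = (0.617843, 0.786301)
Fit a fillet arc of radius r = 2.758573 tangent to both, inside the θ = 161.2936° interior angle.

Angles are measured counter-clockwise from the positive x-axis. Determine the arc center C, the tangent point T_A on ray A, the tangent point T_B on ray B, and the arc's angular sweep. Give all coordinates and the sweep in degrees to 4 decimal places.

center=(-23.7284,-3.5330) T_A=(-26.3295,-2.6143) T_B=(-25.8975,-1.8286) sweep=18.7064

bisector direction at 331.1944° = (0.876260,-0.481839)
center distance |VC| = r/sin(θ/2) = 2.758573/sin(80.6468°) = 2.795742
C = V + |VC|·bis = (-23.7284,-3.5330)
T_A = V + ((C−V)·d_A)·d_A = V + 0.4544·d_A = (-26.3295,-2.6143)
T_B = V + ((C−V)·d_B)·d_B = V + 0.4544·d_B = (-25.8975,-1.8286)
sweep = 180° − θ = 18.7064°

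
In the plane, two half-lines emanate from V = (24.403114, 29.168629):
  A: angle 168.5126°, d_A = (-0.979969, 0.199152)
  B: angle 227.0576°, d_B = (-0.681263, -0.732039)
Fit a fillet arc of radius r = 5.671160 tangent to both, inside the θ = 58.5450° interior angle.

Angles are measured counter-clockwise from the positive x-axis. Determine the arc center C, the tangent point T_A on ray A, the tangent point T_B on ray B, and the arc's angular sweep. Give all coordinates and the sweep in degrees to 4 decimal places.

center=(13.3591,25.6259) T_A=(14.4885,31.1835) T_B=(17.5106,21.7624) sweep=121.4550

bisector direction at 197.7851° = (-0.952209,-0.305448)
center distance |VC| = r/sin(θ/2) = 5.671160/sin(29.2725°) = 11.598322
C = V + |VC|·bis = (13.3591,25.6259)
T_A = V + ((C−V)·d_A)·d_A = V + 10.1173·d_A = (14.4885,31.1835)
T_B = V + ((C−V)·d_B)·d_B = V + 10.1173·d_B = (17.5106,21.7624)
sweep = 180° − θ = 121.4550°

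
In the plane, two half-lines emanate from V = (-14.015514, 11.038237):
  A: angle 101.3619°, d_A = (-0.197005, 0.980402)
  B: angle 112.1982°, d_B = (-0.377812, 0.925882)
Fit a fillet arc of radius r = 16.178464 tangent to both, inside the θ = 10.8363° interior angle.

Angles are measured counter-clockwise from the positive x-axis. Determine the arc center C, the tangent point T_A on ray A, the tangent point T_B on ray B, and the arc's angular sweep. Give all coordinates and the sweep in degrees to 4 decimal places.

center=(-63.4808,175.0817) T_A=(-47.6194,178.2689) T_B=(-78.4602,168.9693) sweep=169.1637

bisector direction at 106.7801° = (-0.288698,0.957420)
center distance |VC| = r/sin(θ/2) = 16.178464/sin(5.4181°) = 171.339054
C = V + |VC|·bis = (-63.4808,175.0817)
T_A = V + ((C−V)·d_A)·d_A = V + 170.5735·d_A = (-47.6194,178.2689)
T_B = V + ((C−V)·d_B)·d_B = V + 170.5735·d_B = (-78.4602,168.9693)
sweep = 180° − θ = 169.1637°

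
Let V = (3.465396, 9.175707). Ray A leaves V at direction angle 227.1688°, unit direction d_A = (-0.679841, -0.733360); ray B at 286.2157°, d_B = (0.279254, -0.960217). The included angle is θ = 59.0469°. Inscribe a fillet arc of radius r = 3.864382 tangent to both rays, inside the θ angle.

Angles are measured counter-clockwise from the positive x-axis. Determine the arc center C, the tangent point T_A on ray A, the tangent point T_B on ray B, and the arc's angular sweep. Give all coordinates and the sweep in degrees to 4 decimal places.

center=(1.6603,1.5443) T_A=(-1.1737,4.1714) T_B=(5.3710,2.6234) sweep=120.9531

bisector direction at 256.6923° = (-0.230181,-0.973148)
center distance |VC| = r/sin(θ/2) = 3.864382/sin(29.5235°) = 7.842007
C = V + |VC|·bis = (1.6603,1.5443)
T_A = V + ((C−V)·d_A)·d_A = V + 6.8238·d_A = (-1.1737,4.1714)
T_B = V + ((C−V)·d_B)·d_B = V + 6.8238·d_B = (5.3710,2.6234)
sweep = 180° − θ = 120.9531°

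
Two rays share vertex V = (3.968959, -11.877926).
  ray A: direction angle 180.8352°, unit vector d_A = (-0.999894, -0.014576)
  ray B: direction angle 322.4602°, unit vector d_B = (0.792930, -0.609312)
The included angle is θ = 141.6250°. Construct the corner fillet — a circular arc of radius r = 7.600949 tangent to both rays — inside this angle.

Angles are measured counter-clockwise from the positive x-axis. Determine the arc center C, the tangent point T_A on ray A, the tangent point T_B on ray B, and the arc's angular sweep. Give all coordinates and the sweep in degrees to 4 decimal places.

center=(1.4350,-19.5166) T_A=(1.3242,-11.9165) T_B=(6.0663,-13.4896) sweep=38.3750

bisector direction at 251.6477° = (-0.314859,-0.949138)
center distance |VC| = r/sin(θ/2) = 7.600949/sin(70.8125°) = 8.048033
C = V + |VC|·bis = (1.4350,-19.5166)
T_A = V + ((C−V)·d_A)·d_A = V + 2.6451·d_A = (1.3242,-11.9165)
T_B = V + ((C−V)·d_B)·d_B = V + 2.6451·d_B = (6.0663,-13.4896)
sweep = 180° − θ = 38.3750°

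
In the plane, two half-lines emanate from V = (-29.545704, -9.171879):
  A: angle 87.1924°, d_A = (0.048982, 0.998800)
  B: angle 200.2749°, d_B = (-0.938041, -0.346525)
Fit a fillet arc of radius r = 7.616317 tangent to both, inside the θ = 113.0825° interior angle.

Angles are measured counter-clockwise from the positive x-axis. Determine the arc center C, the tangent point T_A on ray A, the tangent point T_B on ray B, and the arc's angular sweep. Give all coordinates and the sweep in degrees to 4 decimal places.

bisector direction at 143.7336° = (-0.806276,0.591540)
center distance |VC| = r/sin(θ/2) = 7.616317/sin(56.5412°) = 9.129177
C = V + |VC|·bis = (-36.9063,-3.7716)
T_A = V + ((C−V)·d_A)·d_A = V + 5.0332·d_A = (-29.2992,-4.1447)
T_B = V + ((C−V)·d_B)·d_B = V + 5.0332·d_B = (-34.2671,-10.9160)
sweep = 180° − θ = 66.9175°

center=(-36.9063,-3.7716) T_A=(-29.2992,-4.1447) T_B=(-34.2671,-10.9160) sweep=66.9175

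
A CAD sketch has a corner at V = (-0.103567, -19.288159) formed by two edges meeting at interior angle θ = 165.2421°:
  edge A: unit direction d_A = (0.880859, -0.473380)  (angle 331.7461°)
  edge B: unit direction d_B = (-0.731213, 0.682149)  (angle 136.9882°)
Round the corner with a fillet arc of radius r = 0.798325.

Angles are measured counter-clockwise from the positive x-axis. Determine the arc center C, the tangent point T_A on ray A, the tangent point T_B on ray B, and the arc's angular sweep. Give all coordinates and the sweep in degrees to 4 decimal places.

bisector direction at 54.3671° = (0.582589,0.812767)
center distance |VC| = r/sin(θ/2) = 0.798325/sin(82.6210°) = 0.804992
C = V + |VC|·bis = (0.3654,-18.6339)
T_A = V + ((C−V)·d_A)·d_A = V + 0.1034·d_A = (-0.0125,-19.3371)
T_B = V + ((C−V)·d_B)·d_B = V + 0.1034·d_B = (-0.1792,-19.2176)
sweep = 180° − θ = 14.7579°

center=(0.3654,-18.6339) T_A=(-0.0125,-19.3371) T_B=(-0.1792,-19.2176) sweep=14.7579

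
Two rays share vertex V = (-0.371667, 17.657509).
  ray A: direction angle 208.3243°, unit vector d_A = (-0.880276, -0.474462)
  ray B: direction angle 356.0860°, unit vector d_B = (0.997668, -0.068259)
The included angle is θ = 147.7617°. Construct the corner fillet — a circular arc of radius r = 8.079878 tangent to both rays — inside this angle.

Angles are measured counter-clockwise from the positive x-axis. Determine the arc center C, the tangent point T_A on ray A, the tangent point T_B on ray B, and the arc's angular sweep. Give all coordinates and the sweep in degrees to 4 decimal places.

center=(1.4064,9.4371) T_A=(-2.4272,16.5496) T_B=(1.9579,17.4981) sweep=32.2383

bisector direction at 282.2052° = (0.211413,-0.977397)
center distance |VC| = r/sin(θ/2) = 8.079878/sin(73.8808°) = 8.410526
C = V + |VC|·bis = (1.4064,9.4371)
T_A = V + ((C−V)·d_A)·d_A = V + 2.3351·d_A = (-2.4272,16.5496)
T_B = V + ((C−V)·d_B)·d_B = V + 2.3351·d_B = (1.9579,17.4981)
sweep = 180° − θ = 32.2383°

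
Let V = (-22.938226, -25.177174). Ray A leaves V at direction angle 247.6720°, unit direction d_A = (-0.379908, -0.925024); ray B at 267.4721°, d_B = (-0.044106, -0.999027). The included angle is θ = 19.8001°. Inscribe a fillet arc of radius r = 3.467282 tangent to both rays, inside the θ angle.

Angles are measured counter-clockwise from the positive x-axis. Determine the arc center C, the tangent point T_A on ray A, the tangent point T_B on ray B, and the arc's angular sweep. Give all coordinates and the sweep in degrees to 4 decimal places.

bisector direction at 257.5720° = (-0.215212,-0.976567)
center distance |VC| = r/sin(θ/2) = 3.467282/sin(9.9001°) = 20.166828
C = V + |VC|·bis = (-27.2784,-44.8714)
T_A = V + ((C−V)·d_A)·d_A = V + 19.8665·d_A = (-30.4857,-43.5542)
T_B = V + ((C−V)·d_B)·d_B = V + 19.8665·d_B = (-23.8145,-45.0244)
sweep = 180° − θ = 160.1999°

center=(-27.2784,-44.8714) T_A=(-30.4857,-43.5542) T_B=(-23.8145,-45.0244) sweep=160.1999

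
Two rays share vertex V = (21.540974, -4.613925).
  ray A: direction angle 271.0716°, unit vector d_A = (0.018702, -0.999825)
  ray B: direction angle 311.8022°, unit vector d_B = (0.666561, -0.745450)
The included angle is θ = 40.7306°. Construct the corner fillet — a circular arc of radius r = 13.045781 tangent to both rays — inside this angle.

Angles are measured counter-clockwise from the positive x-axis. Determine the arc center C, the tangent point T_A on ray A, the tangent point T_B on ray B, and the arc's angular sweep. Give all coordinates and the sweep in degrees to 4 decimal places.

center=(35.2417,-39.5080) T_A=(22.1982,-39.7520) T_B=(44.9667,-30.8122) sweep=139.2694

bisector direction at 291.4369° = (0.365476,-0.930821)
center distance |VC| = r/sin(θ/2) = 13.045781/sin(20.3653°) = 37.487409
C = V + |VC|·bis = (35.2417,-39.5080)
T_A = V + ((C−V)·d_A)·d_A = V + 35.1442·d_A = (22.1982,-39.7520)
T_B = V + ((C−V)·d_B)·d_B = V + 35.1442·d_B = (44.9667,-30.8122)
sweep = 180° − θ = 139.2694°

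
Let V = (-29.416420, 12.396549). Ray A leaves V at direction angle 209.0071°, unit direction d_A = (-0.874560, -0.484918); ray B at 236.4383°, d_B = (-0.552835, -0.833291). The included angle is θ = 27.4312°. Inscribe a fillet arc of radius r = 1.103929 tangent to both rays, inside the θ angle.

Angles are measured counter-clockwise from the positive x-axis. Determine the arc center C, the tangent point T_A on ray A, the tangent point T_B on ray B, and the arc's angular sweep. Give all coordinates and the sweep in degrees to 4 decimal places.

center=(-32.8369,9.2377) T_A=(-33.3722,10.2032) T_B=(-31.9170,8.6275) sweep=152.5688

bisector direction at 222.7227° = (-0.734646,-0.678451)
center distance |VC| = r/sin(θ/2) = 1.103929/sin(13.7156°) = 4.655911
C = V + |VC|·bis = (-32.8369,9.2377)
T_A = V + ((C−V)·d_A)·d_A = V + 4.5231·d_A = (-33.3722,10.2032)
T_B = V + ((C−V)·d_B)·d_B = V + 4.5231·d_B = (-31.9170,8.6275)
sweep = 180° − θ = 152.5688°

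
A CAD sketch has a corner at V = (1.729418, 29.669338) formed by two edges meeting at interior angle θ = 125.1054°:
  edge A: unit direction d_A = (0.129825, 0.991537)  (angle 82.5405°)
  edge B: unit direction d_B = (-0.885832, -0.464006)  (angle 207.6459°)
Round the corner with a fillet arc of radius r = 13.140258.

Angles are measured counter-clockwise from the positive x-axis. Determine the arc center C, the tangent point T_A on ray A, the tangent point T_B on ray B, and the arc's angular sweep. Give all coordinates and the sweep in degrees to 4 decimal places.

bisector direction at 145.0932° = (-0.820084,0.572243)
center distance |VC| = r/sin(θ/2) = 13.140258/sin(62.5527°) = 14.807006
C = V + |VC|·bis = (-10.4136,38.1425)
T_A = V + ((C−V)·d_A)·d_A = V + 6.8250·d_A = (2.6155,36.4366)
T_B = V + ((C−V)·d_B)·d_B = V + 6.8250·d_B = (-4.3164,26.5025)
sweep = 180° − θ = 54.8946°

center=(-10.4136,38.1425) T_A=(2.6155,36.4366) T_B=(-4.3164,26.5025) sweep=54.8946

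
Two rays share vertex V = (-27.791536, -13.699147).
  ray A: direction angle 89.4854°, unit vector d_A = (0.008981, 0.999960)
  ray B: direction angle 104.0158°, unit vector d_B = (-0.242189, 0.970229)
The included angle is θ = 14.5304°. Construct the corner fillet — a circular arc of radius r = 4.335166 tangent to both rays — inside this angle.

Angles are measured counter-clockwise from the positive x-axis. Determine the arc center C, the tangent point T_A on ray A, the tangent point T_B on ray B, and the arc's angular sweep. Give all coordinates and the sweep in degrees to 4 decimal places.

center=(-31.8211,20.3435) T_A=(-27.4861,20.3046) T_B=(-36.0272,19.2936) sweep=165.4696

bisector direction at 96.7506° = (-0.117548,0.993067)
center distance |VC| = r/sin(θ/2) = 4.335166/sin(7.2652°) = 34.280348
C = V + |VC|·bis = (-31.8211,20.3435)
T_A = V + ((C−V)·d_A)·d_A = V + 34.0051·d_A = (-27.4861,20.3046)
T_B = V + ((C−V)·d_B)·d_B = V + 34.0051·d_B = (-36.0272,19.2936)
sweep = 180° − θ = 165.4696°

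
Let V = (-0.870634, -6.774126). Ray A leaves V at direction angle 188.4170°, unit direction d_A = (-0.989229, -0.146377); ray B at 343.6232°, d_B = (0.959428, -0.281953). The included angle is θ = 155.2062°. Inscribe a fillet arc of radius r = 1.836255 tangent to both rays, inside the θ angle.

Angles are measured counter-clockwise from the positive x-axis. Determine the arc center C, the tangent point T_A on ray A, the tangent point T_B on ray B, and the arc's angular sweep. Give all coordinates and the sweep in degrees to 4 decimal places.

bisector direction at 266.0201° = (-0.069407,-0.997588)
center distance |VC| = r/sin(θ/2) = 1.836255/sin(77.6031°) = 1.880091
C = V + |VC|·bis = (-1.0011,-8.6497)
T_A = V + ((C−V)·d_A)·d_A = V + 0.4036·d_A = (-1.2699,-6.8332)
T_B = V + ((C−V)·d_B)·d_B = V + 0.4036·d_B = (-0.4834,-6.8879)
sweep = 180° − θ = 24.7938°

center=(-1.0011,-8.6497) T_A=(-1.2699,-6.8332) T_B=(-0.4834,-6.8879) sweep=24.7938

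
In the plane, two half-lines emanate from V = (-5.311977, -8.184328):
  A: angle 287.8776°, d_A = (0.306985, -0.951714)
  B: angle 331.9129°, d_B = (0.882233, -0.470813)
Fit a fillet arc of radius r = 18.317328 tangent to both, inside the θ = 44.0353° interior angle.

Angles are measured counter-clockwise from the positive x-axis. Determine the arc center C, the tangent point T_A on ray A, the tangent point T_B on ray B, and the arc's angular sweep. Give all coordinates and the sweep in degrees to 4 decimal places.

bisector direction at 309.8952° = (0.641386,-0.767218)
center distance |VC| = r/sin(θ/2) = 18.317328/sin(22.0176°) = 48.860254
C = V + |VC|·bis = (26.0263,-45.6708)
T_A = V + ((C−V)·d_A)·d_A = V + 45.2968·d_A = (8.5934,-51.2939)
T_B = V + ((C−V)·d_B)·d_B = V + 45.2968·d_B = (34.6503,-29.5107)
sweep = 180° − θ = 135.9647°

center=(26.0263,-45.6708) T_A=(8.5934,-51.2939) T_B=(34.6503,-29.5107) sweep=135.9647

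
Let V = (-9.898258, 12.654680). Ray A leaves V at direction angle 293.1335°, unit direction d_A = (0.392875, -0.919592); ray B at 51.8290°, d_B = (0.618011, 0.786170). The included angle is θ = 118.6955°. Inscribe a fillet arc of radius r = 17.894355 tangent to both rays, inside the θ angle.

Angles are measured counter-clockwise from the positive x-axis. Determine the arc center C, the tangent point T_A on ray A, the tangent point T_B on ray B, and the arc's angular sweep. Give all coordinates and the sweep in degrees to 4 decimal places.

center=(10.7236,9.9329) T_A=(-5.7319,2.9027) T_B=(-3.3444,20.9918) sweep=61.3045

bisector direction at 352.4812° = (0.991402,-0.130851)
center distance |VC| = r/sin(θ/2) = 17.894355/sin(59.3477°) = 20.800679
C = V + |VC|·bis = (10.7236,9.9329)
T_A = V + ((C−V)·d_A)·d_A = V + 10.6047·d_A = (-5.7319,2.9027)
T_B = V + ((C−V)·d_B)·d_B = V + 10.6047·d_B = (-3.3444,20.9918)
sweep = 180° − θ = 61.3045°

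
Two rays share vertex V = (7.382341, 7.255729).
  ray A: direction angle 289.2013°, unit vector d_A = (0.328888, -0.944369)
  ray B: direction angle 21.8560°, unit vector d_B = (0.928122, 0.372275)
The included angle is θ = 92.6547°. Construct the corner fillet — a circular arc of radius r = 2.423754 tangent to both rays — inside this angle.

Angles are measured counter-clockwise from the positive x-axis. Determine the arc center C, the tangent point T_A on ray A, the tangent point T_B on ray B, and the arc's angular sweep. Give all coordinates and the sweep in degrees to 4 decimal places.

bisector direction at 335.5287° = (0.910169,-0.414238)
center distance |VC| = r/sin(θ/2) = 2.423754/sin(46.3274°) = 3.350981
C = V + |VC|·bis = (10.4323,5.8676)
T_A = V + ((C−V)·d_A)·d_A = V + 2.3140·d_A = (8.1434,5.0705)
T_B = V + ((C−V)·d_B)·d_B = V + 2.3140·d_B = (9.5300,8.1172)
sweep = 180° − θ = 87.3453°

center=(10.4323,5.8676) T_A=(8.1434,5.0705) T_B=(9.5300,8.1172) sweep=87.3453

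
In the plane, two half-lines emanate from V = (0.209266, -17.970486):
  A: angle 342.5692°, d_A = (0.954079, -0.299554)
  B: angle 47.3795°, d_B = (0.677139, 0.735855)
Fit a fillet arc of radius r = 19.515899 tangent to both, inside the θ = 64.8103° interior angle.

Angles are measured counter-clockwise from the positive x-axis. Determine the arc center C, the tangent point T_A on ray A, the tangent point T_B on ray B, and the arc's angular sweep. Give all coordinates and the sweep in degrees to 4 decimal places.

center=(35.3895,-8.5609) T_A=(29.5434,-27.1806) T_B=(21.0286,4.6541) sweep=115.1897

bisector direction at 14.9743° = (0.966042,0.258387)
center distance |VC| = r/sin(θ/2) = 19.515899/sin(32.4051°) = 36.416871
C = V + |VC|·bis = (35.3895,-8.5609)
T_A = V + ((C−V)·d_A)·d_A = V + 30.7460·d_A = (29.5434,-27.1806)
T_B = V + ((C−V)·d_B)·d_B = V + 30.7460·d_B = (21.0286,4.6541)
sweep = 180° − θ = 115.1897°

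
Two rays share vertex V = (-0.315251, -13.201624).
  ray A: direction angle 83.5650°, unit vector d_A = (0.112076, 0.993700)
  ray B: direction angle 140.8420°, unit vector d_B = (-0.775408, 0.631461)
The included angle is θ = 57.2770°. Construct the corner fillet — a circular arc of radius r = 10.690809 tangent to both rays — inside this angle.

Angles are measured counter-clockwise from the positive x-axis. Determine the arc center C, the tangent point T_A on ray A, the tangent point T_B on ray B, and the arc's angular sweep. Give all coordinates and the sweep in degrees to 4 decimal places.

bisector direction at 112.2035° = (-0.377897,0.925848)
center distance |VC| = r/sin(θ/2) = 10.690809/sin(28.6385°) = 22.305898
C = V + |VC|·bis = (-8.7446,7.4502)
T_A = V + ((C−V)·d_A)·d_A = V + 19.5770·d_A = (1.8789,6.2521)
T_B = V + ((C−V)·d_B)·d_B = V + 19.5770·d_B = (-15.4954,-0.8395)
sweep = 180° − θ = 122.7230°

center=(-8.7446,7.4502) T_A=(1.8789,6.2521) T_B=(-15.4954,-0.8395) sweep=122.7230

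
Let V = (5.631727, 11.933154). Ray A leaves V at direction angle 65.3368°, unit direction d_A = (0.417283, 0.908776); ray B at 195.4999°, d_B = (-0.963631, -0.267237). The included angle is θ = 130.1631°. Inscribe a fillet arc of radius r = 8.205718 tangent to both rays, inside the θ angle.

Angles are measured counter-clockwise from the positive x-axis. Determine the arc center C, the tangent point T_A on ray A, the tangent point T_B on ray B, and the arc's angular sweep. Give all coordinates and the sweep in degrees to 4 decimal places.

center=(-0.2347,18.8217) T_A=(7.2225,15.3976) T_B=(1.9582,10.9144) sweep=49.8369

bisector direction at 130.4184° = (-0.648364,0.761331)
center distance |VC| = r/sin(θ/2) = 8.205718/sin(65.0815°) = 9.048012
C = V + |VC|·bis = (-0.2347,18.8217)
T_A = V + ((C−V)·d_A)·d_A = V + 3.8122·d_A = (7.2225,15.3976)
T_B = V + ((C−V)·d_B)·d_B = V + 3.8122·d_B = (1.9582,10.9144)
sweep = 180° − θ = 49.8369°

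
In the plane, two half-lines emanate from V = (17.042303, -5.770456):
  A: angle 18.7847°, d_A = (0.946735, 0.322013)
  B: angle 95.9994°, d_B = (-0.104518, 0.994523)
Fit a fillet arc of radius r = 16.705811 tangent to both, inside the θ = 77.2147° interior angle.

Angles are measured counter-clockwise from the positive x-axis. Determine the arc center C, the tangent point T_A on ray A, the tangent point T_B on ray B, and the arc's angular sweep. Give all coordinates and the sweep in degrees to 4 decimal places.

center=(31.4699,16.7825) T_A=(36.8494,0.9665) T_B=(14.8556,15.0365) sweep=102.7853

bisector direction at 57.3920° = (0.538888,0.842378)
center distance |VC| = r/sin(θ/2) = 16.705811/sin(38.6073°) = 26.772998
C = V + |VC|·bis = (31.4699,16.7825)
T_A = V + ((C−V)·d_A)·d_A = V + 20.9215·d_A = (36.8494,0.9665)
T_B = V + ((C−V)·d_B)·d_B = V + 20.9215·d_B = (14.8556,15.0365)
sweep = 180° − θ = 102.7853°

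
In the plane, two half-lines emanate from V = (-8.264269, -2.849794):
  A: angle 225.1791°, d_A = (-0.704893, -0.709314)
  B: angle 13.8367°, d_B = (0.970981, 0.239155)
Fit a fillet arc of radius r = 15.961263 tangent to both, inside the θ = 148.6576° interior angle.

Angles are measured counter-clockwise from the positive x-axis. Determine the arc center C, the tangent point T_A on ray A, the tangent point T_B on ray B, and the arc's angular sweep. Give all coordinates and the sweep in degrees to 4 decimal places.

bisector direction at 299.5079° = (0.492544,-0.870288)
center distance |VC| = r/sin(θ/2) = 15.961263/sin(74.3288°) = 16.577487
C = V + |VC|·bis = (-0.0991,-17.2770)
T_A = V + ((C−V)·d_A)·d_A = V + 4.4779·d_A = (-11.4207,-6.0260)
T_B = V + ((C−V)·d_B)·d_B = V + 4.4779·d_B = (-3.9164,-1.7789)
sweep = 180° − θ = 31.3424°

center=(-0.0991,-17.2770) T_A=(-11.4207,-6.0260) T_B=(-3.9164,-1.7789) sweep=31.3424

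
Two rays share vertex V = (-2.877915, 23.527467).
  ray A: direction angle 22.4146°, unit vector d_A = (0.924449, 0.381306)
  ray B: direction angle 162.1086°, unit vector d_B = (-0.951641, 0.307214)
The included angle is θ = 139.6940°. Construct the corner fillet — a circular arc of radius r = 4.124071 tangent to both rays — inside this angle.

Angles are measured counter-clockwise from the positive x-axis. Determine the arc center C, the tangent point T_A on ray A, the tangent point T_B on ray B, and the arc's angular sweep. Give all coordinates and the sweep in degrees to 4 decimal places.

bisector direction at 92.2616° = (-0.039462,0.999221)
center distance |VC| = r/sin(θ/2) = 4.124071/sin(69.8470°) = 4.393030
C = V + |VC|·bis = (-3.0513,27.9171)
T_A = V + ((C−V)·d_A)·d_A = V + 1.5135·d_A = (-1.4787,24.1046)
T_B = V + ((C−V)·d_B)·d_B = V + 1.5135·d_B = (-4.3182,23.9924)
sweep = 180° − θ = 40.3060°

center=(-3.0513,27.9171) T_A=(-1.4787,24.1046) T_B=(-4.3182,23.9924) sweep=40.3060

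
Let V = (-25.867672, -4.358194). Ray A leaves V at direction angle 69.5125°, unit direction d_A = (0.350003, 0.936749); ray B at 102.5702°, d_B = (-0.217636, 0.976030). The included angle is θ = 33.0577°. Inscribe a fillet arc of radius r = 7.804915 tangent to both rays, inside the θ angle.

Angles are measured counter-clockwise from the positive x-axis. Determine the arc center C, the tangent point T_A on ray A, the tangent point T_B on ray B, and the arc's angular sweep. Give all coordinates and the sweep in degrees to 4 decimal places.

center=(-23.9737,23.0103) T_A=(-16.6625,20.2786) T_B=(-31.5916,21.3117) sweep=146.9423

bisector direction at 86.0413° = (0.069037,0.997614)
center distance |VC| = r/sin(θ/2) = 7.804915/sin(16.5288°) = 27.433979
C = V + |VC|·bis = (-23.9737,23.0103)
T_A = V + ((C−V)·d_A)·d_A = V + 26.3003·d_A = (-16.6625,20.2786)
T_B = V + ((C−V)·d_B)·d_B = V + 26.3003·d_B = (-31.5916,21.3117)
sweep = 180° − θ = 146.9423°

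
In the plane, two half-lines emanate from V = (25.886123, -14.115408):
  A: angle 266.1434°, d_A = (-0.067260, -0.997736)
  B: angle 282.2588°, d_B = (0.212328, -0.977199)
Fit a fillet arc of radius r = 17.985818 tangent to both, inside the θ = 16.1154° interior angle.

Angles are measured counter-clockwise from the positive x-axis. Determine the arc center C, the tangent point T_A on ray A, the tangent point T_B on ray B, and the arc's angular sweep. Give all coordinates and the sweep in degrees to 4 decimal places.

bisector direction at 274.2011° = (0.073257,-0.997313)
center distance |VC| = r/sin(θ/2) = 17.985818/sin(8.0577°) = 128.314058
C = V + |VC|·bis = (35.2861,-142.0847)
T_A = V + ((C−V)·d_A)·d_A = V + 127.0473·d_A = (17.3410,-140.8750)
T_B = V + ((C−V)·d_B)·d_B = V + 127.0473·d_B = (52.8618,-138.2658)
sweep = 180° − θ = 163.8846°

center=(35.2861,-142.0847) T_A=(17.3410,-140.8750) T_B=(52.8618,-138.2658) sweep=163.8846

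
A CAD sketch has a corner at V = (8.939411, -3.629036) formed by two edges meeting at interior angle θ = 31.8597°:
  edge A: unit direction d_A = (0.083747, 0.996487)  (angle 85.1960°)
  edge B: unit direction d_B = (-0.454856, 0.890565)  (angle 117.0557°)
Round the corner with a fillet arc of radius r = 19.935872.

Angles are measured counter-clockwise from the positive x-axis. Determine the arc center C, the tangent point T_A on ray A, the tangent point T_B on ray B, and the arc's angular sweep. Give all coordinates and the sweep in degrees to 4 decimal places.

center=(-5.0769,67.6425) T_A=(14.7889,65.9729) T_B=(-22.8311,58.5745) sweep=148.1403

bisector direction at 101.1258° = (-0.192965,0.981206)
center distance |VC| = r/sin(θ/2) = 19.935872/sin(15.9299°) = 72.636651
C = V + |VC|·bis = (-5.0769,67.6425)
T_A = V + ((C−V)·d_A)·d_A = V + 69.8473·d_A = (14.7889,65.9729)
T_B = V + ((C−V)·d_B)·d_B = V + 69.8473·d_B = (-22.8311,58.5745)
sweep = 180° − θ = 148.1403°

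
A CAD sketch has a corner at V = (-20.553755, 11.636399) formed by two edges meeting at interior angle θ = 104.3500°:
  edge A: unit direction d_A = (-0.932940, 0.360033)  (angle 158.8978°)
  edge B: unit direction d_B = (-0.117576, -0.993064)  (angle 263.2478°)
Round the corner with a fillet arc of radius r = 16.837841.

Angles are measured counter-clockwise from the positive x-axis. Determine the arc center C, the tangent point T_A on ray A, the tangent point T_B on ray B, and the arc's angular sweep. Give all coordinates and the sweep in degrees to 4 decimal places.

bisector direction at 211.0728° = (-0.856512,-0.516127)
center distance |VC| = r/sin(θ/2) = 16.837841/sin(52.1750°) = 21.316758
C = V + |VC|·bis = (-38.8118,0.6342)
T_A = V + ((C−V)·d_A)·d_A = V + 13.0725·d_A = (-32.7496,16.3429)
T_B = V + ((C−V)·d_B)·d_B = V + 13.0725·d_B = (-22.0908,-1.3455)
sweep = 180° − θ = 75.6500°

center=(-38.8118,0.6342) T_A=(-32.7496,16.3429) T_B=(-22.0908,-1.3455) sweep=75.6500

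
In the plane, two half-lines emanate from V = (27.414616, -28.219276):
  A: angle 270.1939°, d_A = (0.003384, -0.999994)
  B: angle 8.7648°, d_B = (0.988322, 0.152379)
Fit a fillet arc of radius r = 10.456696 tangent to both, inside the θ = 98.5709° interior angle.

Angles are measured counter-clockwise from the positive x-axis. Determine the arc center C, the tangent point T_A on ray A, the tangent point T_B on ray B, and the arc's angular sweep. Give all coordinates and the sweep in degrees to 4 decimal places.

center=(37.9017,-37.1826) T_A=(27.4451,-37.2180) T_B=(36.3083,-26.8481) sweep=81.4291

bisector direction at 319.4794° = (0.760172,-0.649722)
center distance |VC| = r/sin(θ/2) = 10.456696/sin(49.2854°) = 13.795683
C = V + |VC|·bis = (37.9017,-37.1826)
T_A = V + ((C−V)·d_A)·d_A = V + 8.9988·d_A = (27.4451,-37.2180)
T_B = V + ((C−V)·d_B)·d_B = V + 8.9988·d_B = (36.3083,-26.8481)
sweep = 180° − θ = 81.4291°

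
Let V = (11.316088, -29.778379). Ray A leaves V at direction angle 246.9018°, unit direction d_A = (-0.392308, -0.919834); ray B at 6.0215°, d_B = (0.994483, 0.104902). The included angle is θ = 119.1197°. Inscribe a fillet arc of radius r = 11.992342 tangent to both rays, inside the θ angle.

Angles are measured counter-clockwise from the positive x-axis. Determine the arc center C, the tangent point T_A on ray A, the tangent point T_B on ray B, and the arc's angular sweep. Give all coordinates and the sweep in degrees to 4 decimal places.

bisector direction at 306.4617° = (0.594285,-0.804255)
center distance |VC| = r/sin(θ/2) = 11.992342/sin(59.5598°) = 13.909666
C = V + |VC|·bis = (19.5824,-40.9653)
T_A = V + ((C−V)·d_A)·d_A = V + 7.0472·d_A = (8.5514,-36.2606)
T_B = V + ((C−V)·d_B)·d_B = V + 7.0472·d_B = (18.3244,-29.0391)
sweep = 180° − θ = 60.8803°

center=(19.5824,-40.9653) T_A=(8.5514,-36.2606) T_B=(18.3244,-29.0391) sweep=60.8803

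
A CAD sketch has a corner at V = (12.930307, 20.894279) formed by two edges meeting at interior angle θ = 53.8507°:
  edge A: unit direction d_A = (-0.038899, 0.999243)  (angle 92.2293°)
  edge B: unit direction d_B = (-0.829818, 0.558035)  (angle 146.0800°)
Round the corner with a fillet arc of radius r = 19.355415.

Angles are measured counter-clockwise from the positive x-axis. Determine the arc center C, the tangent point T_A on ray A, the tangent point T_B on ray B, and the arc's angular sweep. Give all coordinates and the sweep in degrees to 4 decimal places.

center=(-7.8929,58.2223) T_A=(11.4479,58.9752) T_B=(-18.6939,42.1609) sweep=126.1493

bisector direction at 119.1546° = (-0.487169,0.873308)
center distance |VC| = r/sin(θ/2) = 19.355415/sin(26.9254°) = 42.743298
C = V + |VC|·bis = (-7.8929,58.2223)
T_A = V + ((C−V)·d_A)·d_A = V + 38.1098·d_A = (11.4479,58.9752)
T_B = V + ((C−V)·d_B)·d_B = V + 38.1098·d_B = (-18.6939,42.1609)
sweep = 180° − θ = 126.1493°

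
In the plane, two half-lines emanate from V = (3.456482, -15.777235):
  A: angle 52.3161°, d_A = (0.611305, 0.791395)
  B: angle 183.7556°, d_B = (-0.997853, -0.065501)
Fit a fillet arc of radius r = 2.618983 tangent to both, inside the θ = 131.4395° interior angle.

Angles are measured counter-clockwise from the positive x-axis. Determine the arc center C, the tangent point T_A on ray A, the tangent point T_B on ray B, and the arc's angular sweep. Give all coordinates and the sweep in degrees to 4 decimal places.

bisector direction at 118.0359° = (-0.470024,0.882654)
center distance |VC| = r/sin(θ/2) = 2.618983/sin(65.7198°) = 2.873125
C = V + |VC|·bis = (2.1060,-13.2413)
T_A = V + ((C−V)·d_A)·d_A = V + 1.1814·d_A = (4.1787,-14.8423)
T_B = V + ((C−V)·d_B)·d_B = V + 1.1814·d_B = (2.2776,-15.8546)
sweep = 180° − θ = 48.5605°

center=(2.1060,-13.2413) T_A=(4.1787,-14.8423) T_B=(2.2776,-15.8546) sweep=48.5605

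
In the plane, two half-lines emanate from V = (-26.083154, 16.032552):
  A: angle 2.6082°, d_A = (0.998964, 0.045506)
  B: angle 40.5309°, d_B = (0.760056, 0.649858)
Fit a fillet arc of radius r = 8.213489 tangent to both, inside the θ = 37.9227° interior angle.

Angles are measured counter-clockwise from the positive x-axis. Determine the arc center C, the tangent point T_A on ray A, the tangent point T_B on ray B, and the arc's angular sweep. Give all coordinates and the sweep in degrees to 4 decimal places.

center=(-2.5756,25.3254) T_A=(-2.2018,17.1204) T_B=(-7.9132,31.5681) sweep=142.0773

bisector direction at 21.5695° = (0.929972,0.367630)
center distance |VC| = r/sin(θ/2) = 8.213489/sin(18.9613°) = 25.277698
C = V + |VC|·bis = (-2.5756,25.3254)
T_A = V + ((C−V)·d_A)·d_A = V + 23.9061·d_A = (-2.2018,17.1204)
T_B = V + ((C−V)·d_B)·d_B = V + 23.9061·d_B = (-7.9132,31.5681)
sweep = 180° − θ = 142.0773°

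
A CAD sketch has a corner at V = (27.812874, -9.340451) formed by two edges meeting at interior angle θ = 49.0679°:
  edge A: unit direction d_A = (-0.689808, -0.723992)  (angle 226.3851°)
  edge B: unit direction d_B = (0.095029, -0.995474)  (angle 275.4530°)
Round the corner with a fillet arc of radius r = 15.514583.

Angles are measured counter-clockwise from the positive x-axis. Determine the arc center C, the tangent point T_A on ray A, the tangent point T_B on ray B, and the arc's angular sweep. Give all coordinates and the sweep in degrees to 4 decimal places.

bisector direction at 250.9191° = (-0.326904,-0.945058)
center distance |VC| = r/sin(θ/2) = 15.514583/sin(24.5340°) = 37.363618
C = V + |VC|·bis = (15.5986,-44.6512)
T_A = V + ((C−V)·d_A)·d_A = V + 33.9903·d_A = (4.3661,-33.9491)
T_B = V + ((C−V)·d_B)·d_B = V + 33.9903·d_B = (31.0429,-43.1769)
sweep = 180° − θ = 130.9321°

center=(15.5986,-44.6512) T_A=(4.3661,-33.9491) T_B=(31.0429,-43.1769) sweep=130.9321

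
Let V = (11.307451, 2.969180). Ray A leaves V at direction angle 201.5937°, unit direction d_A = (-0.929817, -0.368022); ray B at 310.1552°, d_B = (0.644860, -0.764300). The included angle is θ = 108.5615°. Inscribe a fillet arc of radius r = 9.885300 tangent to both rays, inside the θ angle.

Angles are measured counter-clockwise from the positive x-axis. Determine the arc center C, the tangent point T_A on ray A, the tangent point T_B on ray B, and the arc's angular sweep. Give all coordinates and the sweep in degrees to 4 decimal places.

center=(8.3360,-8.8384) T_A=(4.6980,0.3532) T_B=(15.8913,-2.4637) sweep=71.4385

bisector direction at 255.8744° = (-0.244047,-0.969763)
center distance |VC| = r/sin(θ/2) = 9.885300/sin(54.2807°) = 12.175703
C = V + |VC|·bis = (8.3360,-8.8384)
T_A = V + ((C−V)·d_A)·d_A = V + 7.1083·d_A = (4.6980,0.3532)
T_B = V + ((C−V)·d_B)·d_B = V + 7.1083·d_B = (15.8913,-2.4637)
sweep = 180° − θ = 71.4385°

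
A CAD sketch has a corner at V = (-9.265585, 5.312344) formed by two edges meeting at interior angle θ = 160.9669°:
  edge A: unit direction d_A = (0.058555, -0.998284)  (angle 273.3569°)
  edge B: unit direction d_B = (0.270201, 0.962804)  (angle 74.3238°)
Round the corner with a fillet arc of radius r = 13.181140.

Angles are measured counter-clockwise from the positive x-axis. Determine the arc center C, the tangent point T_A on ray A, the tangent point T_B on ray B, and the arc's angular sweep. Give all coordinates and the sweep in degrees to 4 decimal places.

bisector direction at 353.8404° = (0.994227,-0.107299)
center distance |VC| = r/sin(θ/2) = 13.181140/sin(80.4835°) = 13.365072
C = V + |VC|·bis = (4.0223,3.8783)
T_A = V + ((C−V)·d_A)·d_A = V + 2.2097·d_A = (-9.1362,3.1065)
T_B = V + ((C−V)·d_B)·d_B = V + 2.2097·d_B = (-8.6685,7.4398)
sweep = 180° − θ = 19.0331°

center=(4.0223,3.8783) T_A=(-9.1362,3.1065) T_B=(-8.6685,7.4398) sweep=19.0331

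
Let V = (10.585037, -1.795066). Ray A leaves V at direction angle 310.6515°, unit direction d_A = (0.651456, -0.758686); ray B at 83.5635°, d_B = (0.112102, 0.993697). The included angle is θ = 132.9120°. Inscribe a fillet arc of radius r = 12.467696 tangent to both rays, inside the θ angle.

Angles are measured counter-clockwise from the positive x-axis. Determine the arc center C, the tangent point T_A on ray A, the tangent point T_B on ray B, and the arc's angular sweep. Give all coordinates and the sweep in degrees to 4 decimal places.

center=(23.5831,2.2055) T_A=(14.1241,-5.9166) T_B=(11.1940,3.6032) sweep=47.0880

bisector direction at 17.1075° = (0.955755,0.294165)
center distance |VC| = r/sin(θ/2) = 12.467696/sin(66.4560°) = 13.599833
C = V + |VC|·bis = (23.5831,2.2055)
T_A = V + ((C−V)·d_A)·d_A = V + 5.4325·d_A = (14.1241,-5.9166)
T_B = V + ((C−V)·d_B)·d_B = V + 5.4325·d_B = (11.1940,3.6032)
sweep = 180° − θ = 47.0880°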